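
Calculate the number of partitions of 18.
385

p(n) counts ways to write n as a sum of positive integers (order ignored).
Euler's pentagonal recurrence: p(k) = p(k-1) + p(k-2) - p(k-5) - p(k-7) + p(k-12) + p(k-15) - ... (offsets j(3j∓1)/2, signs ++--, p(0)=1, p(<0)=0).
DP table for k = 0..17: p(0)=1, p(1)=1, p(2)=2, p(3)=3, p(4)=5, p(5)=7, p(6)=11, p(7)=15, p(8)=22, p(9)=30, p(10)=42, p(11)=56, p(12)=77, p(13)=101, p(14)=135, p(15)=176, p(16)=231, p(17)=297.
Final step: p(18) = p(17) + p(16) - p(13) - p(11) + p(6) + p(3)
= 297 + 231 - 101 - 56 + 11 + 3
= 385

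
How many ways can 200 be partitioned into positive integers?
3972999029388

p(n) counts ways to write n as a sum of positive integers (order ignored).
Euler's pentagonal recurrence: p(k) = p(k-1) + p(k-2) - p(k-5) - p(k-7) + p(k-12) + p(k-15) - ... (offsets j(3j∓1)/2, signs ++--, p(0)=1, p(<0)=0).
DP table for k = 0..199: p(0)=1, p(1)=1, p(2)=2, p(3)=3, p(4)=5, p(5)=7, p(6)=11, p(7)=15, p(8)=22, p(9)=30, p(10)=42, p(11)=56, p(12)=77, p(13)=101, p(14)=135, p(15)=176, p(16)=231, p(17)=297, p(18)=385, p(19)=490, p(20)=627, p(21)=792, p(22)=1002, p(23)=1255, p(24)=1575, p(25)=1958, p(26)=2436, p(27)=3010, p(28)=3718, p(29)=4565, p(30)=5604, p(31)=6842, p(32)=8349, p(33)=10143, p(34)=12310, p(35)=14883, p(36)=17977, p(37)=21637, p(38)=26015, p(39)=31185, p(40)=37338, p(41)=44583, p(42)=53174, p(43)=63261, p(44)=75175, p(45)=89134, p(46)=105558, p(47)=124754, p(48)=147273, p(49)=173525, p(50)=204226, p(51)=239943, p(52)=281589, p(53)=329931, p(54)=386155, p(55)=451276, p(56)=526823, p(57)=614154, p(58)=715220, p(59)=831820, p(60)=966467, p(61)=1121505, p(62)=1300156, p(63)=1505499, p(64)=1741630, p(65)=2012558, p(66)=2323520, p(67)=2679689, p(68)=3087735, p(69)=3554345, p(70)=4087968, p(71)=4697205, p(72)=5392783, p(73)=6185689, p(74)=7089500, p(75)=8118264, p(76)=9289091, p(77)=10619863, p(78)=12132164, p(79)=13848650, p(80)=15796476, p(81)=18004327, p(82)=20506255, p(83)=23338469, p(84)=26543660, p(85)=30167357, p(86)=34262962, p(87)=38887673, p(88)=44108109, p(89)=49995925, p(90)=56634173, p(91)=64112359, p(92)=72533807, p(93)=82010177, p(94)=92669720, p(95)=104651419, p(96)=118114304, p(97)=133230930, p(98)=150198136, p(99)=169229875, p(100)=190569292, p(101)=214481126, p(102)=241265379, p(103)=271248950, p(104)=304801365, p(105)=342325709, p(106)=384276336, p(107)=431149389, p(108)=483502844, p(109)=541946240, p(110)=607163746, p(111)=679903203, p(112)=761002156, p(113)=851376628, p(114)=952050665, p(115)=1064144451, p(116)=1188908248, p(117)=1327710076, p(118)=1482074143, p(119)=1653668665, p(120)=1844349560, p(121)=2056148051, p(122)=2291320912, p(123)=2552338241, p(124)=2841940500, p(125)=3163127352, p(126)=3519222692, p(127)=3913864295, p(128)=4351078600, p(129)=4835271870, p(130)=5371315400, p(131)=5964539504, p(132)=6620830889, p(133)=7346629512, p(134)=8149040695, p(135)=9035836076, p(136)=10015581680, p(137)=11097645016, p(138)=12292341831, p(139)=13610949895, p(140)=15065878135, p(141)=16670689208, p(142)=18440293320, p(143)=20390982757, p(144)=22540654445, p(145)=24908858009, p(146)=27517052599, p(147)=30388671978, p(148)=33549419497, p(149)=37027355200, p(150)=40853235313, p(151)=45060624582, p(152)=49686288421, p(153)=54770336324, p(154)=60356673280, p(155)=66493182097, p(156)=73232243759, p(157)=80630964769, p(158)=88751778802, p(159)=97662728555, p(160)=107438159466, p(161)=118159068427, p(162)=129913904637, p(163)=142798995930, p(164)=156919475295, p(165)=172389800255, p(166)=189334822579, p(167)=207890420102, p(168)=228204732751, p(169)=250438925115, p(170)=274768617130, p(171)=301384802048, p(172)=330495499613, p(173)=362326859895, p(174)=397125074750, p(175)=435157697830, p(176)=476715857290, p(177)=522115831195, p(178)=571701605655, p(179)=625846753120, p(180)=684957390936, p(181)=749474411781, p(182)=819876908323, p(183)=896684817527, p(184)=980462880430, p(185)=1071823774337, p(186)=1171432692373, p(187)=1280011042268, p(188)=1398341745571, p(189)=1527273599625, p(190)=1667727404093, p(191)=1820701100652, p(192)=1987276856363, p(193)=2168627105469, p(194)=2366022741845, p(195)=2580840212973, p(196)=2814570987591, p(197)=3068829878530, p(198)=3345365983698, p(199)=3646072432125.
Final step: p(200) = p(199) + p(198) - p(195) - p(193) + p(188) + p(185) - p(178) - p(174) + p(165) + p(160) - p(149) - p(143) + p(130) + p(123) - p(108) - p(100) + p(83) + p(74) - p(55) - p(45) + p(24) + p(13)
= 3646072432125 + 3345365983698 - 2580840212973 - 2168627105469 + 1398341745571 + 1071823774337 - 571701605655 - 397125074750 + 172389800255 + 107438159466 - 37027355200 - 20390982757 + 5371315400 + 2552338241 - 483502844 - 190569292 + 23338469 + 7089500 - 451276 - 89134 + 1575 + 101
= 3972999029388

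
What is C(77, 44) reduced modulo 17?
0

Using Lucas' theorem:
Write n=77 and k=44 in base 17:
n in base 17: [4, 9]
k in base 17: [2, 10]
C(77,44) mod 17 = ∏ C(n_i, k_i) mod 17
Digit binomials (mod 17): C(4,2) = 6; C(9,10) = 0 (k_i > n_i)
Product: 6 × 0 = 0 ≡ 0 (mod 17)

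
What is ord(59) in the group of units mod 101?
100

101 is prime, so ord(59) divides φ(101) = 100.
Divisors of 100: 1, 2, 4, 5, 10, 20, 25, 50, 100.
Repeated squaring: 59^1 ≡ 59, 59^2 ≡ 47, 59^4 ≡ 88, 59^8 ≡ 68, 59^16 ≡ 79, 59^32 ≡ 80, 59^64 ≡ 37 (mod 101).
Test 59^d mod 101 for each divisor d in increasing order:
59^1 ≡ 59
59^2 ≡ 47
59^4 ≡ 88
59^5 = 59^4·59^1 ≡ 41
59^10 = 59^8·59^2 ≡ 65
59^20 = 59^16·59^4 ≡ 84
59^25 = 59^16·59^8·59^1 ≡ 10
59^50 = 59^32·59^16·59^2 ≡ 100
59^100 = 59^64·59^32·59^4 ≡ 1  ← first divisor giving 1
The order is 100.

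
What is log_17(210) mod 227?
114

Baby-step giant-step with step n = ⌈√227⌉ = 16.
Baby steps 17^j mod 227 (j:value) for j=0..15: 0:1, 1:17, 2:62, 3:146, 4:212, 5:199, 6:205, 7:80, 8:225, 9:193, 10:103, 11:162, 12:30, 13:56, 14:44, 15:67.
Giant-step multiplier: 17^(-16) ≡ 17^(226-16) = 17^210 ≡ 57 (mod 227).
Giant steps γ_i = 210·57^i mod 227: γ_0=210, γ_1=166, γ_2=155, γ_3=209, γ_4=109, γ_5=84, γ_6=21, γ_7=62 (in table at j=2).
x = i·n + j = 7·16 + 2 = 114.
Check: 17^114 ≡ 210 (mod 227).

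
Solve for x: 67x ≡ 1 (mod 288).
43

gcd(67, 288) = 1, so the inverse exists.
Extended Euclidean algorithm on (288, 67):
288 = 4 × 67 + 20  ⟹  20 = (1)·288 + (-4)·67
67 = 3 × 20 + 7  ⟹  7 = (-3)·288 + (13)·67
20 = 2 × 7 + 6  ⟹  6 = (7)·288 + (-30)·67
7 = 1 × 6 + 1  ⟹  1 = (-10)·288 + (43)·67
So (43)·67 ≡ 1 (mod 288), i.e. 67^(-1) ≡ 43 (mod 288).
Check: 67 × 43 = 2881 ≡ 1 (mod 288)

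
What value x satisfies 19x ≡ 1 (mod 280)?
59

gcd(19, 280) = 1, so the inverse exists.
Extended Euclidean algorithm on (280, 19):
280 = 14 × 19 + 14  ⟹  14 = (1)·280 + (-14)·19
19 = 1 × 14 + 5  ⟹  5 = (-1)·280 + (15)·19
14 = 2 × 5 + 4  ⟹  4 = (3)·280 + (-44)·19
5 = 1 × 4 + 1  ⟹  1 = (-4)·280 + (59)·19
So (59)·19 ≡ 1 (mod 280), i.e. 19^(-1) ≡ 59 (mod 280).
Check: 19 × 59 = 1121 ≡ 1 (mod 280)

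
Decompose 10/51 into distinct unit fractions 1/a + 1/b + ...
1/6 + 1/34

Greedy algorithm:
10/51: ceiling(51/10) = 6, use 1/6
1/34: ceiling(34/1) = 34, use 1/34
Result: 10/51 = 1/6 + 1/34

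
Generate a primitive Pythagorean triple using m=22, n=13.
(315, 572, 653)

Euclid's formula: a = m² - n², b = 2mn, c = m² + n²
m = 22, n = 13
a = 22² - 13² = 484 - 169 = 315
b = 2 × 22 × 13 = 572
c = 22² + 13² = 484 + 169 = 653
Verification: 315² + 572² = 99225 + 327184 = 426409 = 653² ✓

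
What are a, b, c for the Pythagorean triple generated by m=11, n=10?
(21, 220, 221)

Euclid's formula: a = m² - n², b = 2mn, c = m² + n²
m = 11, n = 10
a = 11² - 10² = 121 - 100 = 21
b = 2 × 11 × 10 = 220
c = 11² + 10² = 121 + 100 = 221
Verification: 21² + 220² = 441 + 48400 = 48841 = 221² ✓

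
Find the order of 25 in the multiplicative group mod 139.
69

139 is prime, so ord(25) divides φ(139) = 138.
Divisors of 138: 1, 2, 3, 6, 23, 46, 69, 138.
Repeated squaring: 25^1 ≡ 25, 25^2 ≡ 69, 25^4 ≡ 35, 25^8 ≡ 113, 25^16 ≡ 120, 25^32 ≡ 83, 25^64 ≡ 78, 25^128 ≡ 107 (mod 139).
Test 25^d mod 139 for each divisor d in increasing order:
25^1 ≡ 25
25^2 ≡ 69
25^3 = 25^2·25^1 ≡ 57
25^6 = 25^4·25^2 ≡ 52
25^23 = 25^16·25^4·25^2·25^1 ≡ 42
25^46 = 25^32·25^8·25^4·25^2 ≡ 96
25^69 = 25^64·25^4·25^1 ≡ 1  ← first divisor giving 1
The order is 69.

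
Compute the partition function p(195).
2580840212973

p(n) counts ways to write n as a sum of positive integers (order ignored).
Euler's pentagonal recurrence: p(k) = p(k-1) + p(k-2) - p(k-5) - p(k-7) + p(k-12) + p(k-15) - ... (offsets j(3j∓1)/2, signs ++--, p(0)=1, p(<0)=0).
DP table for k = 0..194: p(0)=1, p(1)=1, p(2)=2, p(3)=3, p(4)=5, p(5)=7, p(6)=11, p(7)=15, p(8)=22, p(9)=30, p(10)=42, p(11)=56, p(12)=77, p(13)=101, p(14)=135, p(15)=176, p(16)=231, p(17)=297, p(18)=385, p(19)=490, p(20)=627, p(21)=792, p(22)=1002, p(23)=1255, p(24)=1575, p(25)=1958, p(26)=2436, p(27)=3010, p(28)=3718, p(29)=4565, p(30)=5604, p(31)=6842, p(32)=8349, p(33)=10143, p(34)=12310, p(35)=14883, p(36)=17977, p(37)=21637, p(38)=26015, p(39)=31185, p(40)=37338, p(41)=44583, p(42)=53174, p(43)=63261, p(44)=75175, p(45)=89134, p(46)=105558, p(47)=124754, p(48)=147273, p(49)=173525, p(50)=204226, p(51)=239943, p(52)=281589, p(53)=329931, p(54)=386155, p(55)=451276, p(56)=526823, p(57)=614154, p(58)=715220, p(59)=831820, p(60)=966467, p(61)=1121505, p(62)=1300156, p(63)=1505499, p(64)=1741630, p(65)=2012558, p(66)=2323520, p(67)=2679689, p(68)=3087735, p(69)=3554345, p(70)=4087968, p(71)=4697205, p(72)=5392783, p(73)=6185689, p(74)=7089500, p(75)=8118264, p(76)=9289091, p(77)=10619863, p(78)=12132164, p(79)=13848650, p(80)=15796476, p(81)=18004327, p(82)=20506255, p(83)=23338469, p(84)=26543660, p(85)=30167357, p(86)=34262962, p(87)=38887673, p(88)=44108109, p(89)=49995925, p(90)=56634173, p(91)=64112359, p(92)=72533807, p(93)=82010177, p(94)=92669720, p(95)=104651419, p(96)=118114304, p(97)=133230930, p(98)=150198136, p(99)=169229875, p(100)=190569292, p(101)=214481126, p(102)=241265379, p(103)=271248950, p(104)=304801365, p(105)=342325709, p(106)=384276336, p(107)=431149389, p(108)=483502844, p(109)=541946240, p(110)=607163746, p(111)=679903203, p(112)=761002156, p(113)=851376628, p(114)=952050665, p(115)=1064144451, p(116)=1188908248, p(117)=1327710076, p(118)=1482074143, p(119)=1653668665, p(120)=1844349560, p(121)=2056148051, p(122)=2291320912, p(123)=2552338241, p(124)=2841940500, p(125)=3163127352, p(126)=3519222692, p(127)=3913864295, p(128)=4351078600, p(129)=4835271870, p(130)=5371315400, p(131)=5964539504, p(132)=6620830889, p(133)=7346629512, p(134)=8149040695, p(135)=9035836076, p(136)=10015581680, p(137)=11097645016, p(138)=12292341831, p(139)=13610949895, p(140)=15065878135, p(141)=16670689208, p(142)=18440293320, p(143)=20390982757, p(144)=22540654445, p(145)=24908858009, p(146)=27517052599, p(147)=30388671978, p(148)=33549419497, p(149)=37027355200, p(150)=40853235313, p(151)=45060624582, p(152)=49686288421, p(153)=54770336324, p(154)=60356673280, p(155)=66493182097, p(156)=73232243759, p(157)=80630964769, p(158)=88751778802, p(159)=97662728555, p(160)=107438159466, p(161)=118159068427, p(162)=129913904637, p(163)=142798995930, p(164)=156919475295, p(165)=172389800255, p(166)=189334822579, p(167)=207890420102, p(168)=228204732751, p(169)=250438925115, p(170)=274768617130, p(171)=301384802048, p(172)=330495499613, p(173)=362326859895, p(174)=397125074750, p(175)=435157697830, p(176)=476715857290, p(177)=522115831195, p(178)=571701605655, p(179)=625846753120, p(180)=684957390936, p(181)=749474411781, p(182)=819876908323, p(183)=896684817527, p(184)=980462880430, p(185)=1071823774337, p(186)=1171432692373, p(187)=1280011042268, p(188)=1398341745571, p(189)=1527273599625, p(190)=1667727404093, p(191)=1820701100652, p(192)=1987276856363, p(193)=2168627105469, p(194)=2366022741845.
Final step: p(195) = p(194) + p(193) - p(190) - p(188) + p(183) + p(180) - p(173) - p(169) + p(160) + p(155) - p(144) - p(138) + p(125) + p(118) - p(103) - p(95) + p(78) + p(69) - p(50) - p(40) + p(19) + p(8)
= 2366022741845 + 2168627105469 - 1667727404093 - 1398341745571 + 896684817527 + 684957390936 - 362326859895 - 250438925115 + 107438159466 + 66493182097 - 22540654445 - 12292341831 + 3163127352 + 1482074143 - 271248950 - 104651419 + 12132164 + 3554345 - 204226 - 37338 + 490 + 22
= 2580840212973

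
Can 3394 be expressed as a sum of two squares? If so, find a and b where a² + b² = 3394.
37² + 45² (a=37, b=45)

Factorization: 3394 = 2 × 1697
By Fermat: n is sum of two squares iff every prime p ≡ 3 (mod 4) appears to even power.
All primes ≡ 3 (mod 4) appear to even power.
Search a = 0, 1, 2, … for 3394 - a² a perfect square: first hit at a = 37: 3394 - 1369 = 2025 = 45².
3394 = 37² + 45² = 1369 + 2025 ✓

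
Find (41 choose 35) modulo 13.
0

Using Lucas' theorem:
Write n=41 and k=35 in base 13:
n in base 13: [3, 2]
k in base 13: [2, 9]
C(41,35) mod 13 = ∏ C(n_i, k_i) mod 13
Digit binomials (mod 13): C(3,2) = 3; C(2,9) = 0 (k_i > n_i)
Product: 3 × 0 = 0 ≡ 0 (mod 13)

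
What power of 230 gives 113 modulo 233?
34

Baby-step giant-step with step n = ⌈√233⌉ = 16.
Baby steps 230^j mod 233 (j:value) for j=0..15: 0:1, 1:230, 2:9, 3:206, 4:81, 5:223, 6:30, 7:143, 8:37, 9:122, 10:100, 11:166, 12:201, 13:96, 14:178, 15:165.
Giant-step multiplier: 230^(-16) ≡ 230^(232-16) = 230^216 ≡ 8 (mod 233).
Giant steps γ_i = 113·8^i mod 233: γ_0=113, γ_1=205, γ_2=9 (in table at j=2).
x = i·n + j = 2·16 + 2 = 34.
Check: 230^34 ≡ 113 (mod 233).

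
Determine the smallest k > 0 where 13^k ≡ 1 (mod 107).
53

107 is prime, so ord(13) divides φ(107) = 106.
Divisors of 106: 1, 2, 53, 106.
Repeated squaring: 13^1 ≡ 13, 13^2 ≡ 62, 13^4 ≡ 99, 13^8 ≡ 64, 13^16 ≡ 30, 13^32 ≡ 44, 13^64 ≡ 10 (mod 107).
Test 13^d mod 107 for each divisor d in increasing order:
13^1 ≡ 13
13^2 ≡ 62
13^53 = 13^32·13^16·13^4·13^1 ≡ 1  ← first divisor giving 1
The order is 53.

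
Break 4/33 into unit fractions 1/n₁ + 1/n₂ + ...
1/9 + 1/99

Greedy algorithm:
4/33: ceiling(33/4) = 9, use 1/9
1/99: ceiling(99/1) = 99, use 1/99
Result: 4/33 = 1/9 + 1/99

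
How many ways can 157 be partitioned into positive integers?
80630964769

p(n) counts ways to write n as a sum of positive integers (order ignored).
Euler's pentagonal recurrence: p(k) = p(k-1) + p(k-2) - p(k-5) - p(k-7) + p(k-12) + p(k-15) - ... (offsets j(3j∓1)/2, signs ++--, p(0)=1, p(<0)=0).
DP table for k = 0..156: p(0)=1, p(1)=1, p(2)=2, p(3)=3, p(4)=5, p(5)=7, p(6)=11, p(7)=15, p(8)=22, p(9)=30, p(10)=42, p(11)=56, p(12)=77, p(13)=101, p(14)=135, p(15)=176, p(16)=231, p(17)=297, p(18)=385, p(19)=490, p(20)=627, p(21)=792, p(22)=1002, p(23)=1255, p(24)=1575, p(25)=1958, p(26)=2436, p(27)=3010, p(28)=3718, p(29)=4565, p(30)=5604, p(31)=6842, p(32)=8349, p(33)=10143, p(34)=12310, p(35)=14883, p(36)=17977, p(37)=21637, p(38)=26015, p(39)=31185, p(40)=37338, p(41)=44583, p(42)=53174, p(43)=63261, p(44)=75175, p(45)=89134, p(46)=105558, p(47)=124754, p(48)=147273, p(49)=173525, p(50)=204226, p(51)=239943, p(52)=281589, p(53)=329931, p(54)=386155, p(55)=451276, p(56)=526823, p(57)=614154, p(58)=715220, p(59)=831820, p(60)=966467, p(61)=1121505, p(62)=1300156, p(63)=1505499, p(64)=1741630, p(65)=2012558, p(66)=2323520, p(67)=2679689, p(68)=3087735, p(69)=3554345, p(70)=4087968, p(71)=4697205, p(72)=5392783, p(73)=6185689, p(74)=7089500, p(75)=8118264, p(76)=9289091, p(77)=10619863, p(78)=12132164, p(79)=13848650, p(80)=15796476, p(81)=18004327, p(82)=20506255, p(83)=23338469, p(84)=26543660, p(85)=30167357, p(86)=34262962, p(87)=38887673, p(88)=44108109, p(89)=49995925, p(90)=56634173, p(91)=64112359, p(92)=72533807, p(93)=82010177, p(94)=92669720, p(95)=104651419, p(96)=118114304, p(97)=133230930, p(98)=150198136, p(99)=169229875, p(100)=190569292, p(101)=214481126, p(102)=241265379, p(103)=271248950, p(104)=304801365, p(105)=342325709, p(106)=384276336, p(107)=431149389, p(108)=483502844, p(109)=541946240, p(110)=607163746, p(111)=679903203, p(112)=761002156, p(113)=851376628, p(114)=952050665, p(115)=1064144451, p(116)=1188908248, p(117)=1327710076, p(118)=1482074143, p(119)=1653668665, p(120)=1844349560, p(121)=2056148051, p(122)=2291320912, p(123)=2552338241, p(124)=2841940500, p(125)=3163127352, p(126)=3519222692, p(127)=3913864295, p(128)=4351078600, p(129)=4835271870, p(130)=5371315400, p(131)=5964539504, p(132)=6620830889, p(133)=7346629512, p(134)=8149040695, p(135)=9035836076, p(136)=10015581680, p(137)=11097645016, p(138)=12292341831, p(139)=13610949895, p(140)=15065878135, p(141)=16670689208, p(142)=18440293320, p(143)=20390982757, p(144)=22540654445, p(145)=24908858009, p(146)=27517052599, p(147)=30388671978, p(148)=33549419497, p(149)=37027355200, p(150)=40853235313, p(151)=45060624582, p(152)=49686288421, p(153)=54770336324, p(154)=60356673280, p(155)=66493182097, p(156)=73232243759.
Final step: p(157) = p(156) + p(155) - p(152) - p(150) + p(145) + p(142) - p(135) - p(131) + p(122) + p(117) - p(106) - p(100) + p(87) + p(80) - p(65) - p(57) + p(40) + p(31) - p(12) - p(2)
= 73232243759 + 66493182097 - 49686288421 - 40853235313 + 24908858009 + 18440293320 - 9035836076 - 5964539504 + 2291320912 + 1327710076 - 384276336 - 190569292 + 38887673 + 15796476 - 2012558 - 614154 + 37338 + 6842 - 77 - 2
= 80630964769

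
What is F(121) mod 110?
1

Matrix identity: Q^n = [[F_(n+1), F_n], [F_n, F_(n-1)]] with Q = [[1,1],[1,0]].
n = 121 = 1111001₂. Square-and-multiply, entries mod 110:
Q^1 = [[1,1],[1,0]]
Q^3 = (Q^1)²·Q = [[3,2],[2,1]]
Q^7 = (Q^3)²·Q = [[21,13],[13,8]]
Q^15 = (Q^7)²·Q = [[107,60],[60,47]]
Q^30 = (Q^15)² = [[89,0],[0,89]]
Q^60 = (Q^30)² = [[1,0],[0,1]]
Q^121 = (Q^60)²·Q = [[1,1],[1,0]]
F_121 mod 110 = Q^121[0][1] = 1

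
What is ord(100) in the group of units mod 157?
39

157 is prime, so ord(100) divides φ(157) = 156.
Divisors of 156: 1, 2, 3, 4, 6, 12, 13, 26, 39, 52, 78, 156.
Repeated squaring: 100^1 ≡ 100, 100^2 ≡ 109, 100^4 ≡ 106, 100^8 ≡ 89, 100^16 ≡ 71, 100^32 ≡ 17, 100^64 ≡ 132, 100^128 ≡ 154 (mod 157).
Test 100^d mod 157 for each divisor d in increasing order:
100^1 ≡ 100
100^2 ≡ 109
100^3 = 100^2·100^1 ≡ 67
100^4 ≡ 106
100^6 = 100^4·100^2 ≡ 93
100^12 = 100^8·100^4 ≡ 14
100^13 = 100^8·100^4·100^1 ≡ 144
100^26 = 100^16·100^8·100^2 ≡ 12
100^39 = 100^32·100^4·100^2·100^1 ≡ 1  ← first divisor giving 1
The order is 39.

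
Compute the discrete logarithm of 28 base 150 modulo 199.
186

Baby-step giant-step with step n = ⌈√199⌉ = 15.
Baby steps 150^j mod 199 (j:value) for j=0..14: 0:1, 1:150, 2:13, 3:159, 4:169, 5:77, 6:8, 7:6, 8:104, 9:78, 10:158, 11:19, 12:64, 13:48, 14:36.
Giant-step multiplier: 150^(-15) ≡ 150^(198-15) = 150^183 ≡ 59 (mod 199).
Giant steps γ_i = 28·59^i mod 199: γ_0=28, γ_1=60, γ_2=157, γ_3=109, γ_4=63, γ_5=135, γ_6=5, γ_7=96, γ_8=92, γ_9=55, γ_10=61, γ_11=17, γ_12=8 (in table at j=6).
x = i·n + j = 12·15 + 6 = 186.
Check: 150^186 ≡ 28 (mod 199).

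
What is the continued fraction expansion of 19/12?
[1; 1, 1, 2, 2]

Euclidean algorithm steps:
19 = 1 × 12 + 7
12 = 1 × 7 + 5
7 = 1 × 5 + 2
5 = 2 × 2 + 1
2 = 2 × 1 + 0
Continued fraction: [1; 1, 1, 2, 2]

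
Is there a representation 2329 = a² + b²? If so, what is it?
5² + 48² (a=5, b=48)

Factorization: 2329 = 17 × 137
By Fermat: n is sum of two squares iff every prime p ≡ 3 (mod 4) appears to even power.
All primes ≡ 3 (mod 4) appear to even power.
Search a = 0, 1, 2, … for 2329 - a² a perfect square: first hit at a = 5: 2329 - 25 = 2304 = 48².
2329 = 5² + 48² = 25 + 2304 ✓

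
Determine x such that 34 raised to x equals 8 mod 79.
66

Baby-step giant-step with step n = ⌈√79⌉ = 9.
Baby steps 34^j mod 79 (j:value) for j=0..8: 0:1, 1:34, 2:50, 3:41, 4:51, 5:75, 6:22, 7:37, 8:73.
Giant-step multiplier: 34^(-9) ≡ 34^(78-9) = 34^69 ≡ 12 (mod 79).
Giant steps γ_i = 8·12^i mod 79: γ_0=8, γ_1=17, γ_2=46, γ_3=78, γ_4=67, γ_5=14, γ_6=10, γ_7=41 (in table at j=3).
x = i·n + j = 7·9 + 3 = 66.
Check: 34^66 ≡ 8 (mod 79).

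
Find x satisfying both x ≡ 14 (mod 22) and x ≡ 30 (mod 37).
696

Using Chinese Remainder Theorem:
M = 22 × 37 = 814
M1 = 37, M2 = 22
y1 = 37^(-1) mod 22 = 3
y2 = 22^(-1) mod 37 = 32
x = (14×37×3 + 30×22×32) mod 814 = 696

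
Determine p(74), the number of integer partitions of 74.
7089500

p(n) counts ways to write n as a sum of positive integers (order ignored).
Euler's pentagonal recurrence: p(k) = p(k-1) + p(k-2) - p(k-5) - p(k-7) + p(k-12) + p(k-15) - ... (offsets j(3j∓1)/2, signs ++--, p(0)=1, p(<0)=0).
DP table for k = 0..73: p(0)=1, p(1)=1, p(2)=2, p(3)=3, p(4)=5, p(5)=7, p(6)=11, p(7)=15, p(8)=22, p(9)=30, p(10)=42, p(11)=56, p(12)=77, p(13)=101, p(14)=135, p(15)=176, p(16)=231, p(17)=297, p(18)=385, p(19)=490, p(20)=627, p(21)=792, p(22)=1002, p(23)=1255, p(24)=1575, p(25)=1958, p(26)=2436, p(27)=3010, p(28)=3718, p(29)=4565, p(30)=5604, p(31)=6842, p(32)=8349, p(33)=10143, p(34)=12310, p(35)=14883, p(36)=17977, p(37)=21637, p(38)=26015, p(39)=31185, p(40)=37338, p(41)=44583, p(42)=53174, p(43)=63261, p(44)=75175, p(45)=89134, p(46)=105558, p(47)=124754, p(48)=147273, p(49)=173525, p(50)=204226, p(51)=239943, p(52)=281589, p(53)=329931, p(54)=386155, p(55)=451276, p(56)=526823, p(57)=614154, p(58)=715220, p(59)=831820, p(60)=966467, p(61)=1121505, p(62)=1300156, p(63)=1505499, p(64)=1741630, p(65)=2012558, p(66)=2323520, p(67)=2679689, p(68)=3087735, p(69)=3554345, p(70)=4087968, p(71)=4697205, p(72)=5392783, p(73)=6185689.
Final step: p(74) = p(73) + p(72) - p(69) - p(67) + p(62) + p(59) - p(52) - p(48) + p(39) + p(34) - p(23) - p(17) + p(4)
= 6185689 + 5392783 - 3554345 - 2679689 + 1300156 + 831820 - 281589 - 147273 + 31185 + 12310 - 1255 - 297 + 5
= 7089500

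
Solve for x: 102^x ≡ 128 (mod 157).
69

Baby-step giant-step with step n = ⌈√157⌉ = 13.
Baby steps 102^j mod 157 (j:value) for j=0..12: 0:1, 1:102, 2:42, 3:45, 4:37, 5:6, 6:141, 7:95, 8:113, 9:65, 10:36, 11:61, 12:99.
Giant-step multiplier: 102^(-13) ≡ 102^(156-13) = 102^143 ≡ 22 (mod 157).
Giant steps γ_i = 128·22^i mod 157: γ_0=128, γ_1=147, γ_2=94, γ_3=27, γ_4=123, γ_5=37 (in table at j=4).
x = i·n + j = 5·13 + 4 = 69.
Check: 102^69 ≡ 128 (mod 157).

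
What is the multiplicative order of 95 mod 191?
190

191 is prime, so ord(95) divides φ(191) = 190.
Divisors of 190: 1, 2, 5, 10, 19, 38, 95, 190.
Repeated squaring: 95^1 ≡ 95, 95^2 ≡ 48, 95^4 ≡ 12, 95^8 ≡ 144, 95^16 ≡ 108, 95^32 ≡ 13, 95^64 ≡ 169, 95^128 ≡ 102 (mod 191).
Test 95^d mod 191 for each divisor d in increasing order:
95^1 ≡ 95
95^2 ≡ 48
95^5 = 95^4·95^1 ≡ 185
95^10 = 95^8·95^2 ≡ 36
95^19 = 95^16·95^2·95^1 ≡ 82
95^38 = 95^32·95^4·95^2 ≡ 39
95^95 = 95^64·95^16·95^8·95^4·95^2·95^1 ≡ 190
95^190 = 95^128·95^32·95^16·95^8·95^4·95^2 ≡ 1  ← first divisor giving 1
The order is 190.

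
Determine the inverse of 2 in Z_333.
167

gcd(2, 333) = 1, so the inverse exists.
Extended Euclidean algorithm on (333, 2):
333 = 166 × 2 + 1  ⟹  1 = (1)·333 + (-166)·2
So (-166)·2 ≡ 1 (mod 333), i.e. 2^(-1) ≡ -166 ≡ 167 (mod 333).
Check: 2 × 167 = 334 ≡ 1 (mod 333)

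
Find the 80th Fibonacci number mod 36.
21

Matrix identity: Q^n = [[F_(n+1), F_n], [F_n, F_(n-1)]] with Q = [[1,1],[1,0]].
n = 80 = 1010000₂. Square-and-multiply, entries mod 36:
Q^1 = [[1,1],[1,0]]
Q^2 = (Q^1)² = [[2,1],[1,1]]
Q^5 = (Q^2)²·Q = [[8,5],[5,3]]
Q^10 = (Q^5)² = [[17,19],[19,34]]
Q^20 = (Q^10)² = [[2,33],[33,5]]
Q^40 = (Q^20)² = [[13,15],[15,34]]
Q^80 = (Q^40)² = [[34,21],[21,13]]
F_80 mod 36 = Q^80[0][1] = 21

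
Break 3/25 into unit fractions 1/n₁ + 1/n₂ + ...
1/9 + 1/113 + 1/25425

Greedy algorithm:
3/25: ceiling(25/3) = 9, use 1/9
2/225: ceiling(225/2) = 113, use 1/113
1/25425: ceiling(25425/1) = 25425, use 1/25425
Result: 3/25 = 1/9 + 1/113 + 1/25425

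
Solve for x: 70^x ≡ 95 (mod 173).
12

Baby-step giant-step with step n = ⌈√173⌉ = 14.
Baby steps 70^j mod 173 (j:value) for j=0..13: 0:1, 1:70, 2:56, 3:114, 4:22, 5:156, 6:21, 7:86, 8:138, 9:145, 10:116, 11:162, 12:95, 13:76.
h = 95 is already in the table at j=12, so x = 12.
Check: 70^12 ≡ 95 (mod 173).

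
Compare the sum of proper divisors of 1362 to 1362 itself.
abundant

Proper divisors of 1362: sum = 1 + 2 + 3 + 6 + 227 + 454 + 681 = 1374
Since 1374 > 1362, 1362 is abundant.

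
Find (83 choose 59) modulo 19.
8

Using Lucas' theorem:
Write n=83 and k=59 in base 19:
n in base 19: [4, 7]
k in base 19: [3, 2]
C(83,59) mod 19 = ∏ C(n_i, k_i) mod 19
Digit binomials (mod 19): C(4,3) = 4; C(7,2) = 21 ≡ 2
Product: 4 × 2 = 8 ≡ 8 (mod 19)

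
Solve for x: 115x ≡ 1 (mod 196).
75

gcd(115, 196) = 1, so the inverse exists.
Extended Euclidean algorithm on (196, 115):
196 = 1 × 115 + 81  ⟹  81 = (1)·196 + (-1)·115
115 = 1 × 81 + 34  ⟹  34 = (-1)·196 + (2)·115
81 = 2 × 34 + 13  ⟹  13 = (3)·196 + (-5)·115
34 = 2 × 13 + 8  ⟹  8 = (-7)·196 + (12)·115
13 = 1 × 8 + 5  ⟹  5 = (10)·196 + (-17)·115
8 = 1 × 5 + 3  ⟹  3 = (-17)·196 + (29)·115
5 = 1 × 3 + 2  ⟹  2 = (27)·196 + (-46)·115
3 = 1 × 2 + 1  ⟹  1 = (-44)·196 + (75)·115
So (75)·115 ≡ 1 (mod 196), i.e. 115^(-1) ≡ 75 (mod 196).
Check: 115 × 75 = 8625 ≡ 1 (mod 196)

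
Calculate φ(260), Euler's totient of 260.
96

260 = 2^2 × 5 × 13
φ(n) = n × ∏(1 - 1/p) for each prime p dividing n
φ(260) = 260 × (1 - 1/2) × (1 - 1/5) × (1 - 1/13) = 96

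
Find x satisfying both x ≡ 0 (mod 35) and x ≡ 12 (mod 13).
350

Using Chinese Remainder Theorem:
M = 35 × 13 = 455
M1 = 13, M2 = 35
y1 = 13^(-1) mod 35 = 27
y2 = 35^(-1) mod 13 = 3
x = (0×13×27 + 12×35×3) mod 455 = 350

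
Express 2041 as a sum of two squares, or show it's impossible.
4² + 45² (a=4, b=45)

Factorization: 2041 = 13 × 157
By Fermat: n is sum of two squares iff every prime p ≡ 3 (mod 4) appears to even power.
All primes ≡ 3 (mod 4) appear to even power.
Search a = 0, 1, 2, … for 2041 - a² a perfect square: first hit at a = 4: 2041 - 16 = 2025 = 45².
2041 = 4² + 45² = 16 + 2025 ✓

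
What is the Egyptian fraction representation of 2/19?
1/10 + 1/190

Greedy algorithm:
2/19: ceiling(19/2) = 10, use 1/10
1/190: ceiling(190/1) = 190, use 1/190
Result: 2/19 = 1/10 + 1/190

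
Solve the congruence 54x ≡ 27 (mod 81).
x ≡ 2 (mod 3)

gcd(54, 81) = 27, which divides 27, so solutions exist.
Divide through by 27: 2x ≡ 1 (mod 3).
Find 2^(-1) mod 3 by the extended Euclidean algorithm:
3 = 1 × 2 + 1  ⟹  1 = (1)·3 + (-1)·2
So (-1)·2 ≡ 1 (mod 3), i.e. 2^(-1) ≡ -1 ≡ 2 (mod 3).
x ≡ 2 × 1 = 2 ≡ 2 (mod 3).
Check: 54 × 2 = 108 ≡ 27 (mod 81).
x ≡ 2 (mod 3), giving 27 solutions mod 81.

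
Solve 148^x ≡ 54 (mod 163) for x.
92

Baby-step giant-step with step n = ⌈√163⌉ = 13.
Baby steps 148^j mod 163 (j:value) for j=0..12: 0:1, 1:148, 2:62, 3:48, 4:95, 5:42, 6:22, 7:159, 8:60, 9:78, 10:134, 11:109, 12:158.
Giant-step multiplier: 148^(-13) ≡ 148^(162-13) = 148^149 ≡ 50 (mod 163).
Giant steps γ_i = 54·50^i mod 163: γ_0=54, γ_1=92, γ_2=36, γ_3=7, γ_4=24, γ_5=59, γ_6=16, γ_7=148 (in table at j=1).
x = i·n + j = 7·13 + 1 = 92.
Check: 148^92 ≡ 54 (mod 163).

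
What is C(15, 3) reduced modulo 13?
0

Using Lucas' theorem:
Write n=15 and k=3 in base 13:
n in base 13: [1, 2]
k in base 13: [0, 3]
C(15,3) mod 13 = ∏ C(n_i, k_i) mod 13
Digit binomials (mod 13): C(1,0) = 1; C(2,3) = 0 (k_i > n_i)
Product: 1 × 0 = 0 ≡ 0 (mod 13)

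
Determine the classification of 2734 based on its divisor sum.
deficient

Proper divisors of 2734: sum = 1 + 2 + 1367 = 1370
Since 1370 < 2734, 2734 is deficient.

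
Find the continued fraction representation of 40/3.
[13; 3]

Euclidean algorithm steps:
40 = 13 × 3 + 1
3 = 3 × 1 + 0
Continued fraction: [13; 3]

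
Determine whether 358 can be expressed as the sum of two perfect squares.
Not possible

Factorization: 358 = 2 × 179
By Fermat: n is sum of two squares iff every prime p ≡ 3 (mod 4) appears to even power.
Prime(s) ≡ 3 (mod 4) with odd exponent: [(179, 1)]
Therefore 358 cannot be expressed as a² + b².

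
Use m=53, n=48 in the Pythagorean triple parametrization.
(505, 5088, 5113)

Euclid's formula: a = m² - n², b = 2mn, c = m² + n²
m = 53, n = 48
a = 53² - 48² = 2809 - 2304 = 505
b = 2 × 53 × 48 = 5088
c = 53² + 48² = 2809 + 2304 = 5113
Verification: 505² + 5088² = 255025 + 25887744 = 26142769 = 5113² ✓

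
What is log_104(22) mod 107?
45

Baby-step giant-step with step n = ⌈√107⌉ = 11.
Baby steps 104^j mod 107 (j:value) for j=0..10: 0:1, 1:104, 2:9, 3:80, 4:81, 5:78, 6:87, 7:60, 8:34, 9:5, 10:92.
Giant-step multiplier: 104^(-11) ≡ 104^(106-11) = 104^95 ≡ 88 (mod 107).
Giant steps γ_i = 22·88^i mod 107: γ_0=22, γ_1=10, γ_2=24, γ_3=79, γ_4=104 (in table at j=1).
x = i·n + j = 4·11 + 1 = 45.
Check: 104^45 ≡ 22 (mod 107).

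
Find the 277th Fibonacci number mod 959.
138

Matrix identity: Q^n = [[F_(n+1), F_n], [F_n, F_(n-1)]] with Q = [[1,1],[1,0]].
n = 277 = 100010101₂. Square-and-multiply, entries mod 959:
Q^1 = [[1,1],[1,0]]
Q^2 = (Q^1)² = [[2,1],[1,1]]
Q^4 = (Q^2)² = [[5,3],[3,2]]
Q^8 = (Q^4)² = [[34,21],[21,13]]
Q^17 = (Q^8)²·Q = [[666,638],[638,28]]
Q^34 = (Q^17)² = [[926,673],[673,253]]
Q^69 = (Q^34)²·Q = [[785,411],[411,374]]
Q^138 = (Q^69)² = [[684,685],[685,958]]
Q^277 = (Q^138)²·Q = [[1,138],[138,822]]
F_277 mod 959 = Q^277[0][1] = 138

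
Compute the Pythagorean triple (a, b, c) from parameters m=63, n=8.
(3905, 1008, 4033)

Euclid's formula: a = m² - n², b = 2mn, c = m² + n²
m = 63, n = 8
a = 63² - 8² = 3969 - 64 = 3905
b = 2 × 63 × 8 = 1008
c = 63² + 8² = 3969 + 64 = 4033
Verification: 3905² + 1008² = 15249025 + 1016064 = 16265089 = 4033² ✓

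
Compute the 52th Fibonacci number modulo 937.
680

Matrix identity: Q^n = [[F_(n+1), F_n], [F_n, F_(n-1)]] with Q = [[1,1],[1,0]].
n = 52 = 110100₂. Square-and-multiply, entries mod 937:
Q^1 = [[1,1],[1,0]]
Q^3 = (Q^1)²·Q = [[3,2],[2,1]]
Q^6 = (Q^3)² = [[13,8],[8,5]]
Q^13 = (Q^6)²·Q = [[377,233],[233,144]]
Q^26 = (Q^13)² = [[585,520],[520,65]]
Q^52 = (Q^26)² = [[764,680],[680,84]]
F_52 mod 937 = Q^52[0][1] = 680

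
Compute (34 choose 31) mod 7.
6

Using Lucas' theorem:
Write n=34 and k=31 in base 7:
n in base 7: [4, 6]
k in base 7: [4, 3]
C(34,31) mod 7 = ∏ C(n_i, k_i) mod 7
Digit binomials (mod 7): C(4,4) = 1; C(6,3) = 20 ≡ 6
Product: 1 × 6 = 6 ≡ 6 (mod 7)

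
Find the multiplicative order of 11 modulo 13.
12

13 is prime, so ord(11) divides φ(13) = 12.
Divisors of 12: 1, 2, 3, 4, 6, 12.
Repeated squaring: 11^1 ≡ 11, 11^2 ≡ 4, 11^4 ≡ 3, 11^8 ≡ 9 (mod 13).
Test 11^d mod 13 for each divisor d in increasing order:
11^1 ≡ 11
11^2 ≡ 4
11^3 = 11^2·11^1 ≡ 5
11^4 ≡ 3
11^6 = 11^4·11^2 ≡ 12
11^12 = 11^8·11^4 ≡ 1  ← first divisor giving 1
The order is 12.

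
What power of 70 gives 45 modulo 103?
37

Baby-step giant-step with step n = ⌈√103⌉ = 11.
Baby steps 70^j mod 103 (j:value) for j=0..10: 0:1, 1:70, 2:59, 3:10, 4:82, 5:75, 6:100, 7:99, 8:29, 9:73, 10:63.
Giant-step multiplier: 70^(-11) ≡ 70^(102-11) = 70^91 ≡ 65 (mod 103).
Giant steps γ_i = 45·65^i mod 103: γ_0=45, γ_1=41, γ_2=90, γ_3=82 (in table at j=4).
x = i·n + j = 3·11 + 4 = 37.
Check: 70^37 ≡ 45 (mod 103).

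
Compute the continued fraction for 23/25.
[0; 1, 11, 2]

Euclidean algorithm steps:
23 = 0 × 25 + 23
25 = 1 × 23 + 2
23 = 11 × 2 + 1
2 = 2 × 1 + 0
Continued fraction: [0; 1, 11, 2]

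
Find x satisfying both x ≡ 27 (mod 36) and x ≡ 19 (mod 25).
819

Using Chinese Remainder Theorem:
M = 36 × 25 = 900
M1 = 25, M2 = 36
y1 = 25^(-1) mod 36 = 13
y2 = 36^(-1) mod 25 = 16
x = (27×25×13 + 19×36×16) mod 900 = 819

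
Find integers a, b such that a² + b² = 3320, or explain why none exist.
Not possible

Factorization: 3320 = 2^3 × 5 × 83
By Fermat: n is sum of two squares iff every prime p ≡ 3 (mod 4) appears to even power.
Prime(s) ≡ 3 (mod 4) with odd exponent: [(83, 1)]
Therefore 3320 cannot be expressed as a² + b².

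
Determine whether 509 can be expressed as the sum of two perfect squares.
5² + 22² (a=5, b=22)

Factorization: 509 = 509
By Fermat: n is sum of two squares iff every prime p ≡ 3 (mod 4) appears to even power.
All primes ≡ 3 (mod 4) appear to even power.
Search a = 0, 1, 2, … for 509 - a² a perfect square: first hit at a = 5: 509 - 25 = 484 = 22².
509 = 5² + 22² = 25 + 484 ✓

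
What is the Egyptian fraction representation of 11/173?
1/16 + 1/923 + 1/2554864

Greedy algorithm:
11/173: ceiling(173/11) = 16, use 1/16
3/2768: ceiling(2768/3) = 923, use 1/923
1/2554864: ceiling(2554864/1) = 2554864, use 1/2554864
Result: 11/173 = 1/16 + 1/923 + 1/2554864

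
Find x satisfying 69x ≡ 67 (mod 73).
x ≡ 38 (mod 73)

gcd(69, 73) = 1, which divides 67, so solutions exist.
Find 69^(-1) mod 73 by the extended Euclidean algorithm:
73 = 1 × 69 + 4  ⟹  4 = (1)·73 + (-1)·69
69 = 17 × 4 + 1  ⟹  1 = (-17)·73 + (18)·69
So (18)·69 ≡ 1 (mod 73), i.e. 69^(-1) ≡ 18 (mod 73).
x ≡ 18 × 67 = 1206 ≡ 38 (mod 73).
Check: 69 × 38 = 2622 ≡ 67 (mod 73).
Unique solution: x ≡ 38 (mod 73)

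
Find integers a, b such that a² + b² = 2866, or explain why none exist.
29² + 45² (a=29, b=45)

Factorization: 2866 = 2 × 1433
By Fermat: n is sum of two squares iff every prime p ≡ 3 (mod 4) appears to even power.
All primes ≡ 3 (mod 4) appear to even power.
Search a = 0, 1, 2, … for 2866 - a² a perfect square: first hit at a = 29: 2866 - 841 = 2025 = 45².
2866 = 29² + 45² = 841 + 2025 ✓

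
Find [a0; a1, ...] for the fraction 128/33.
[3; 1, 7, 4]

Euclidean algorithm steps:
128 = 3 × 33 + 29
33 = 1 × 29 + 4
29 = 7 × 4 + 1
4 = 4 × 1 + 0
Continued fraction: [3; 1, 7, 4]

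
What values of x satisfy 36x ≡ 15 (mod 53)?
x ≡ 49 (mod 53)

gcd(36, 53) = 1, which divides 15, so solutions exist.
Find 36^(-1) mod 53 by the extended Euclidean algorithm:
53 = 1 × 36 + 17  ⟹  17 = (1)·53 + (-1)·36
36 = 2 × 17 + 2  ⟹  2 = (-2)·53 + (3)·36
17 = 8 × 2 + 1  ⟹  1 = (17)·53 + (-25)·36
So (-25)·36 ≡ 1 (mod 53), i.e. 36^(-1) ≡ -25 ≡ 28 (mod 53).
x ≡ 28 × 15 = 420 ≡ 49 (mod 53).
Check: 36 × 49 = 1764 ≡ 15 (mod 53).
Unique solution: x ≡ 49 (mod 53)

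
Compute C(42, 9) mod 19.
0

Using Lucas' theorem:
Write n=42 and k=9 in base 19:
n in base 19: [2, 4]
k in base 19: [0, 9]
C(42,9) mod 19 = ∏ C(n_i, k_i) mod 19
Digit binomials (mod 19): C(2,0) = 1; C(4,9) = 0 (k_i > n_i)
Product: 1 × 0 = 0 ≡ 0 (mod 19)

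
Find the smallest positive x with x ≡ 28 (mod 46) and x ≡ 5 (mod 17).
396

Using Chinese Remainder Theorem:
M = 46 × 17 = 782
M1 = 17, M2 = 46
y1 = 17^(-1) mod 46 = 19
y2 = 46^(-1) mod 17 = 10
x = (28×17×19 + 5×46×10) mod 782 = 396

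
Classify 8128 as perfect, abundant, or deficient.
perfect

Proper divisors of 8128: sum = 1 + 2 + 4 + 8 + 16 + 32 + 64 + 127 + 254 + 508 + 1016 + 2032 + 4064 = 8128
Since 8128 = 8128, 8128 is perfect.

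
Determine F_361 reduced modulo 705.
316

Matrix identity: Q^n = [[F_(n+1), F_n], [F_n, F_(n-1)]] with Q = [[1,1],[1,0]].
n = 361 = 101101001₂. Square-and-multiply, entries mod 705:
Q^1 = [[1,1],[1,0]]
Q^2 = (Q^1)² = [[2,1],[1,1]]
Q^5 = (Q^2)²·Q = [[8,5],[5,3]]
Q^11 = (Q^5)²·Q = [[144,89],[89,55]]
Q^22 = (Q^11)² = [[457,86],[86,371]]
Q^45 = (Q^22)²·Q = [[518,515],[515,3]]
Q^90 = (Q^45)² = [[569,415],[415,154]]
Q^180 = (Q^90)² = [[371,420],[420,656]]
Q^361 = (Q^180)²·Q = [[196,316],[316,585]]
F_361 mod 705 = Q^361[0][1] = 316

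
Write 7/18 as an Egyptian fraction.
1/3 + 1/18

Greedy algorithm:
7/18: ceiling(18/7) = 3, use 1/3
1/18: ceiling(18/1) = 18, use 1/18
Result: 7/18 = 1/3 + 1/18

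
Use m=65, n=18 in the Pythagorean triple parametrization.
(3901, 2340, 4549)

Euclid's formula: a = m² - n², b = 2mn, c = m² + n²
m = 65, n = 18
a = 65² - 18² = 4225 - 324 = 3901
b = 2 × 65 × 18 = 2340
c = 65² + 18² = 4225 + 324 = 4549
Verification: 3901² + 2340² = 15217801 + 5475600 = 20693401 = 4549² ✓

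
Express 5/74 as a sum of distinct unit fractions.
1/15 + 1/1110

Greedy algorithm:
5/74: ceiling(74/5) = 15, use 1/15
1/1110: ceiling(1110/1) = 1110, use 1/1110
Result: 5/74 = 1/15 + 1/1110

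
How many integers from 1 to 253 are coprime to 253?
220

253 = 11 × 23
φ(n) = n × ∏(1 - 1/p) for each prime p dividing n
φ(253) = 253 × (1 - 1/11) × (1 - 1/23) = 220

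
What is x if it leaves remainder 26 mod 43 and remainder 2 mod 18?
542

Using Chinese Remainder Theorem:
M = 43 × 18 = 774
M1 = 18, M2 = 43
y1 = 18^(-1) mod 43 = 12
y2 = 43^(-1) mod 18 = 13
x = (26×18×12 + 2×43×13) mod 774 = 542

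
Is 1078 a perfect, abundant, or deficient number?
deficient

Proper divisors of 1078: sum = 1 + 2 + 7 + 11 + 14 + 22 + 49 + 77 + 98 + 154 + 539 = 974
Since 974 < 1078, 1078 is deficient.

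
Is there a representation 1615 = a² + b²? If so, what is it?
Not possible

Factorization: 1615 = 5 × 17 × 19
By Fermat: n is sum of two squares iff every prime p ≡ 3 (mod 4) appears to even power.
Prime(s) ≡ 3 (mod 4) with odd exponent: [(19, 1)]
Therefore 1615 cannot be expressed as a² + b².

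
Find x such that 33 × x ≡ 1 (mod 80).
17

gcd(33, 80) = 1, so the inverse exists.
Extended Euclidean algorithm on (80, 33):
80 = 2 × 33 + 14  ⟹  14 = (1)·80 + (-2)·33
33 = 2 × 14 + 5  ⟹  5 = (-2)·80 + (5)·33
14 = 2 × 5 + 4  ⟹  4 = (5)·80 + (-12)·33
5 = 1 × 4 + 1  ⟹  1 = (-7)·80 + (17)·33
So (17)·33 ≡ 1 (mod 80), i.e. 33^(-1) ≡ 17 (mod 80).
Check: 33 × 17 = 561 ≡ 1 (mod 80)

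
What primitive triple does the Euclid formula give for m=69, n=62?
(917, 8556, 8605)

Euclid's formula: a = m² - n², b = 2mn, c = m² + n²
m = 69, n = 62
a = 69² - 62² = 4761 - 3844 = 917
b = 2 × 69 × 62 = 8556
c = 69² + 62² = 4761 + 3844 = 8605
Verification: 917² + 8556² = 840889 + 73205136 = 74046025 = 8605² ✓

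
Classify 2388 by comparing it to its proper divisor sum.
abundant

Proper divisors of 2388: sum = 1 + 2 + 3 + 4 + 6 + 12 + 199 + 398 + 597 + 796 + 1194 = 3212
Since 3212 > 2388, 2388 is abundant.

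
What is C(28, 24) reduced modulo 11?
4

Using Lucas' theorem:
Write n=28 and k=24 in base 11:
n in base 11: [2, 6]
k in base 11: [2, 2]
C(28,24) mod 11 = ∏ C(n_i, k_i) mod 11
Digit binomials (mod 11): C(2,2) = 1; C(6,2) = 15 ≡ 4
Product: 1 × 4 = 4 ≡ 4 (mod 11)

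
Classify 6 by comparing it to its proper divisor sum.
perfect

Proper divisors of 6: sum = 1 + 2 + 3 = 6
Since 6 = 6, 6 is perfect.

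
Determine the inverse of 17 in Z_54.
35

gcd(17, 54) = 1, so the inverse exists.
Extended Euclidean algorithm on (54, 17):
54 = 3 × 17 + 3  ⟹  3 = (1)·54 + (-3)·17
17 = 5 × 3 + 2  ⟹  2 = (-5)·54 + (16)·17
3 = 1 × 2 + 1  ⟹  1 = (6)·54 + (-19)·17
So (-19)·17 ≡ 1 (mod 54), i.e. 17^(-1) ≡ -19 ≡ 35 (mod 54).
Check: 17 × 35 = 595 ≡ 1 (mod 54)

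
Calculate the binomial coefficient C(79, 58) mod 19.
12

Using Lucas' theorem:
Write n=79 and k=58 in base 19:
n in base 19: [4, 3]
k in base 19: [3, 1]
C(79,58) mod 19 = ∏ C(n_i, k_i) mod 19
Digit binomials (mod 19): C(4,3) = 4; C(3,1) = 3
Product: 4 × 3 = 12 ≡ 12 (mod 19)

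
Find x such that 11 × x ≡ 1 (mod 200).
91

gcd(11, 200) = 1, so the inverse exists.
Extended Euclidean algorithm on (200, 11):
200 = 18 × 11 + 2  ⟹  2 = (1)·200 + (-18)·11
11 = 5 × 2 + 1  ⟹  1 = (-5)·200 + (91)·11
So (91)·11 ≡ 1 (mod 200), i.e. 11^(-1) ≡ 91 (mod 200).
Check: 11 × 91 = 1001 ≡ 1 (mod 200)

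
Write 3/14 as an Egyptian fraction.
1/5 + 1/70

Greedy algorithm:
3/14: ceiling(14/3) = 5, use 1/5
1/70: ceiling(70/1) = 70, use 1/70
Result: 3/14 = 1/5 + 1/70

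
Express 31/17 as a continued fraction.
[1; 1, 4, 1, 2]

Euclidean algorithm steps:
31 = 1 × 17 + 14
17 = 1 × 14 + 3
14 = 4 × 3 + 2
3 = 1 × 2 + 1
2 = 2 × 1 + 0
Continued fraction: [1; 1, 4, 1, 2]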